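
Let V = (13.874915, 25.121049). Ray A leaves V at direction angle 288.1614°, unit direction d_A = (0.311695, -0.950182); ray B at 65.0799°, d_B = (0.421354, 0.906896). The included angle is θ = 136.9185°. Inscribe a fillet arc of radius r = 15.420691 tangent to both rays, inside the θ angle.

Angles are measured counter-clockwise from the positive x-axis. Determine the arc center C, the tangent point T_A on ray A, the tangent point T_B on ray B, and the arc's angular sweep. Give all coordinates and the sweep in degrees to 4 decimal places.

center=(30.4247,24.1438) T_A=(15.7722,19.3372) T_B=(16.4397,30.6414) sweep=43.0815

bisector direction at 356.6207° = (0.998261,-0.058947)
center distance |VC| = r/sin(θ/2) = 15.420691/sin(68.4592°) = 16.578595
C = V + |VC|·bis = (30.4247,24.1438)
T_A = V + ((C−V)·d_A)·d_A = V + 6.0870·d_A = (15.7722,19.3372)
T_B = V + ((C−V)·d_B)·d_B = V + 6.0870·d_B = (16.4397,30.6414)
sweep = 180° − θ = 43.0815°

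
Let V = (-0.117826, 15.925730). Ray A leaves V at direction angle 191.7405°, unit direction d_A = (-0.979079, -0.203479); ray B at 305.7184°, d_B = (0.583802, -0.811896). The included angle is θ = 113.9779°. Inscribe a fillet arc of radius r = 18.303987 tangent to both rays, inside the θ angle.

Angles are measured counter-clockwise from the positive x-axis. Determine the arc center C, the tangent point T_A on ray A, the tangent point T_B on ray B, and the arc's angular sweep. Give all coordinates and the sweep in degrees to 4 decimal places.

center=(-8.0363,-4.4151) T_A=(-11.7608,13.5060) T_B=(6.8246,6.2709) sweep=66.0221

bisector direction at 248.7295° = (-0.362772,-0.931878)
center distance |VC| = r/sin(θ/2) = 18.303987/sin(56.9890°) = 21.827736
C = V + |VC|·bis = (-8.0363,-4.4151)
T_A = V + ((C−V)·d_A)·d_A = V + 11.8918·d_A = (-11.7608,13.5060)
T_B = V + ((C−V)·d_B)·d_B = V + 11.8918·d_B = (6.8246,6.2709)
sweep = 180° − θ = 66.0221°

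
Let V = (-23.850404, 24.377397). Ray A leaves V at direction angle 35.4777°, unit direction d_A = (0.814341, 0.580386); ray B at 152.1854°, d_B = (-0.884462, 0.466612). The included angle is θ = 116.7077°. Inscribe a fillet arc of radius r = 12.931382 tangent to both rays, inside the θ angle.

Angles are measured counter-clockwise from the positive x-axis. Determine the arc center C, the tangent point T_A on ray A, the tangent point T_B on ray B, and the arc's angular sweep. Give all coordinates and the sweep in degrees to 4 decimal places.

bisector direction at 93.8315° = (-0.066823,0.997765)
center distance |VC| = r/sin(θ/2) = 12.931382/sin(58.3539°) = 15.190076
C = V + |VC|·bis = (-24.8655,39.5335)
T_A = V + ((C−V)·d_A)·d_A = V + 7.9698·d_A = (-17.3603,29.0030)
T_B = V + ((C−V)·d_B)·d_B = V + 7.9698·d_B = (-30.8994,28.0962)
sweep = 180° − θ = 63.2923°

center=(-24.8655,39.5335) T_A=(-17.3603,29.0030) T_B=(-30.8994,28.0962) sweep=63.2923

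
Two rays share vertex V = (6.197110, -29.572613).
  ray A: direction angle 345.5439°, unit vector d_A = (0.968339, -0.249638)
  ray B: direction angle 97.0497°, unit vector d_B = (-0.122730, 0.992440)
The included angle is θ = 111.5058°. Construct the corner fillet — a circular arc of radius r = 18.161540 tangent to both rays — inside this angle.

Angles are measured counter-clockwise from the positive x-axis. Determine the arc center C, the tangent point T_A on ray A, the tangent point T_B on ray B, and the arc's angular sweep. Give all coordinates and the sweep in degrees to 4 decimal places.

bisector direction at 41.2968° = (0.751301,0.659960)
center distance |VC| = r/sin(θ/2) = 18.161540/sin(55.7529°) = 21.970892
C = V + |VC|·bis = (22.7039,-15.0727)
T_A = V + ((C−V)·d_A)·d_A = V + 12.3644·d_A = (18.1701,-32.6592)
T_B = V + ((C−V)·d_B)·d_B = V + 12.3644·d_B = (4.6796,-17.3017)
sweep = 180° − θ = 68.4942°

center=(22.7039,-15.0727) T_A=(18.1701,-32.6592) T_B=(4.6796,-17.3017) sweep=68.4942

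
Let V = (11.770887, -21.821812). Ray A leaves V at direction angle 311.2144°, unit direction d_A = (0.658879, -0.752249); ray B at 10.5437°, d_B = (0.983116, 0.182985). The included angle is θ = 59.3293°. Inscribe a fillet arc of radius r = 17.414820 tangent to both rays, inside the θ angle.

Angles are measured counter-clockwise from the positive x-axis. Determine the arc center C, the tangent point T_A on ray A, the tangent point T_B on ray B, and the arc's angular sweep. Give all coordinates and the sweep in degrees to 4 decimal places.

center=(45.0165,-33.3478) T_A=(31.9163,-44.8220) T_B=(41.8299,-16.2270) sweep=120.6707

bisector direction at 340.8791° = (0.944829,-0.327563)
center distance |VC| = r/sin(θ/2) = 17.414820/sin(29.6647°) = 35.186953
C = V + |VC|·bis = (45.0165,-33.3478)
T_A = V + ((C−V)·d_A)·d_A = V + 30.5752·d_A = (31.9163,-44.8220)
T_B = V + ((C−V)·d_B)·d_B = V + 30.5752·d_B = (41.8299,-16.2270)
sweep = 180° − θ = 120.6707°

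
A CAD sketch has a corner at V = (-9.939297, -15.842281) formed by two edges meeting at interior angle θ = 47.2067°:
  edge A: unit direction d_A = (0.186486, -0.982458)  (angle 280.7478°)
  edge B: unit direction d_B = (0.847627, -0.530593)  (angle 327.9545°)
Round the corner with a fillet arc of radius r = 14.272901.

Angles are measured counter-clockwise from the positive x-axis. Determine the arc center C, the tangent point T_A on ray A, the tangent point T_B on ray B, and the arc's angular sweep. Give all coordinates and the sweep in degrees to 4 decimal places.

bisector direction at 304.3512° = (0.564263,-0.825595)
center distance |VC| = r/sin(θ/2) = 14.272901/sin(23.6033°) = 35.646374
C = V + |VC|·bis = (10.1746,-45.2717)
T_A = V + ((C−V)·d_A)·d_A = V + 32.6642·d_A = (-3.8479,-47.9334)
T_B = V + ((C−V)·d_B)·d_B = V + 32.6642·d_B = (17.7477,-33.1736)
sweep = 180° − θ = 132.7933°

center=(10.1746,-45.2717) T_A=(-3.8479,-47.9334) T_B=(17.7477,-33.1736) sweep=132.7933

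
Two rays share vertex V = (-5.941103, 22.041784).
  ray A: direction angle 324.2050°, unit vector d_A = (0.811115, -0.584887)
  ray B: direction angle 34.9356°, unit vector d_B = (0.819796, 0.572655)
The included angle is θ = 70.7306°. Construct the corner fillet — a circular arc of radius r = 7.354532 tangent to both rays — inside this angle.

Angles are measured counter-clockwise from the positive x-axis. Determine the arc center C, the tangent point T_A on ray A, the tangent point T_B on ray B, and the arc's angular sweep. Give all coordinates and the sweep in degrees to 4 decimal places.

center=(6.7653,21.9465) T_A=(2.4638,15.9811) T_B=(2.5537,27.9757) sweep=109.2694

bisector direction at 359.5703° = (0.999972,-0.007500)
center distance |VC| = r/sin(θ/2) = 7.354532/sin(35.3653°) = 12.706794
C = V + |VC|·bis = (6.7653,21.9465)
T_A = V + ((C−V)·d_A)·d_A = V + 10.3621·d_A = (2.4638,15.9811)
T_B = V + ((C−V)·d_B)·d_B = V + 10.3621·d_B = (2.5537,27.9757)
sweep = 180° − θ = 109.2694°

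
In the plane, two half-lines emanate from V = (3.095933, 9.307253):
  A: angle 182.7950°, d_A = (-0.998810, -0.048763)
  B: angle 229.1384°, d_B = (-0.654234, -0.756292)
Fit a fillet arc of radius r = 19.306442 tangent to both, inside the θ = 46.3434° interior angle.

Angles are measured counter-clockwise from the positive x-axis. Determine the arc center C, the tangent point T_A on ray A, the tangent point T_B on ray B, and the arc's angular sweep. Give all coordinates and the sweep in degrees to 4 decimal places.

center=(-41.0158,-12.1757) T_A=(-41.9572,7.1077) T_B=(-26.4145,-24.8067) sweep=133.6566

bisector direction at 205.9667° = (-0.899049,-0.437849)
center distance |VC| = r/sin(θ/2) = 19.306442/sin(23.1717°) = 49.064897
C = V + |VC|·bis = (-41.0158,-12.1757)
T_A = V + ((C−V)·d_A)·d_A = V + 45.1068·d_A = (-41.9572,7.1077)
T_B = V + ((C−V)·d_B)·d_B = V + 45.1068·d_B = (-26.4145,-24.8067)
sweep = 180° − θ = 133.6566°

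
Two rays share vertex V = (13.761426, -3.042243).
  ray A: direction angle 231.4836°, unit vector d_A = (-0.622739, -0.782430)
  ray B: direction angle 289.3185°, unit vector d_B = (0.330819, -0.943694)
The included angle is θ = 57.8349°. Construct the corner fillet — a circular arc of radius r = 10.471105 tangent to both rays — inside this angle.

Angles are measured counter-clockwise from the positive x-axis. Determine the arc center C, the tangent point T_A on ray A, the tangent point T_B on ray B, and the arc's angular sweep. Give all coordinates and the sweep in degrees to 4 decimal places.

center=(10.1505,-24.3938) T_A=(1.9576,-17.8730) T_B=(20.0320,-20.9297) sweep=122.1651

bisector direction at 260.4010° = (-0.166751,-0.985999)
center distance |VC| = r/sin(θ/2) = 10.471105/sin(28.9174°) = 21.654693
C = V + |VC|·bis = (10.1505,-24.3938)
T_A = V + ((C−V)·d_A)·d_A = V + 18.9547·d_A = (1.9576,-17.8730)
T_B = V + ((C−V)·d_B)·d_B = V + 18.9547·d_B = (20.0320,-20.9297)
sweep = 180° − θ = 122.1651°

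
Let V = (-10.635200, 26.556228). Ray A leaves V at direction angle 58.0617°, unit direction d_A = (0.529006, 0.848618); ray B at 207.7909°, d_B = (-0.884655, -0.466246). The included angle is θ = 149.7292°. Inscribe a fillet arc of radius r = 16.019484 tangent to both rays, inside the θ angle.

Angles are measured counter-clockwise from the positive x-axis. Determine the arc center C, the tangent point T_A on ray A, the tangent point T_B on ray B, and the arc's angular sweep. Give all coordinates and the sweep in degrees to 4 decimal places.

bisector direction at 132.9263° = (-0.681057,0.732230)
center distance |VC| = r/sin(θ/2) = 16.019484/sin(74.8646°) = 16.595145
C = V + |VC|·bis = (-21.9374,38.7077)
T_A = V + ((C−V)·d_A)·d_A = V + 4.3330·d_A = (-8.3430,30.2333)
T_B = V + ((C−V)·d_B)·d_B = V + 4.3330·d_B = (-14.4684,24.5360)
sweep = 180° − θ = 30.2708°

center=(-21.9374,38.7077) T_A=(-8.3430,30.2333) T_B=(-14.4684,24.5360) sweep=30.2708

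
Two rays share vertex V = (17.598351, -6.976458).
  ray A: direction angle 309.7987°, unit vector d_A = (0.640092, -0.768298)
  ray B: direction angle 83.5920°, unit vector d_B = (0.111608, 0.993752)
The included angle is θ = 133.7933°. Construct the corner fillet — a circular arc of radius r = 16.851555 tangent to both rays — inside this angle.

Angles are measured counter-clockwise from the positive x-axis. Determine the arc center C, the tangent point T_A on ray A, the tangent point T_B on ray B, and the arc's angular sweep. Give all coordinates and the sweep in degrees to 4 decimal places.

center=(35.1470,-1.7132) T_A=(22.1999,-12.4997) T_B=(18.4007,0.1676) sweep=46.2067

bisector direction at 16.6954° = (0.957846,0.287283)
center distance |VC| = r/sin(θ/2) = 16.851555/sin(66.8966°) = 18.320919
C = V + |VC|·bis = (35.1470,-1.7132)
T_A = V + ((C−V)·d_A)·d_A = V + 7.1890·d_A = (22.1999,-12.4997)
T_B = V + ((C−V)·d_B)·d_B = V + 7.1890·d_B = (18.4007,0.1676)
sweep = 180° − θ = 46.2067°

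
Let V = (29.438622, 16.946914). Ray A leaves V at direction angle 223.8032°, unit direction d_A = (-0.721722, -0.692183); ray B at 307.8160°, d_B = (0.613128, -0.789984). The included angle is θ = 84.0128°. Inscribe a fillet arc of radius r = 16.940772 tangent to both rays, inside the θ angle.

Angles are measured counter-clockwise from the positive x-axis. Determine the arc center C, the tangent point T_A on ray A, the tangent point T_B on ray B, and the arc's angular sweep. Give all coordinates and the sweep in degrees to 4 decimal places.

center=(27.5889,-8.2999) T_A=(15.8627,3.9267) T_B=(40.9718,2.0870) sweep=95.9872

bisector direction at 265.8096° = (-0.073071,-0.997327)
center distance |VC| = r/sin(θ/2) = 16.940772/sin(42.0064°) = 25.314446
C = V + |VC|·bis = (27.5889,-8.2999)
T_A = V + ((C−V)·d_A)·d_A = V + 18.8104·d_A = (15.8627,3.9267)
T_B = V + ((C−V)·d_B)·d_B = V + 18.8104·d_B = (40.9718,2.0870)
sweep = 180° − θ = 95.9872°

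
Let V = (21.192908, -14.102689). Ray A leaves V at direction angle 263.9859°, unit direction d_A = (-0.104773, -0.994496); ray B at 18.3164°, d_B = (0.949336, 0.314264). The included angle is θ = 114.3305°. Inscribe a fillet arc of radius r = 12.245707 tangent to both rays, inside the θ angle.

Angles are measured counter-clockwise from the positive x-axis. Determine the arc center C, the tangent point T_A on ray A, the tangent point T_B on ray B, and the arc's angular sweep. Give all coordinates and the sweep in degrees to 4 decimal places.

center=(32.5433,-23.2446) T_A=(20.3650,-21.9615) T_B=(28.6949,-11.6193) sweep=65.6695

bisector direction at 321.1512° = (0.778803,-0.627268)
center distance |VC| = r/sin(θ/2) = 12.245707/sin(57.1653°) = 14.574095
C = V + |VC|·bis = (32.5433,-23.2446)
T_A = V + ((C−V)·d_A)·d_A = V + 7.9023·d_A = (20.3650,-21.9615)
T_B = V + ((C−V)·d_B)·d_B = V + 7.9023·d_B = (28.6949,-11.6193)
sweep = 180° − θ = 65.6695°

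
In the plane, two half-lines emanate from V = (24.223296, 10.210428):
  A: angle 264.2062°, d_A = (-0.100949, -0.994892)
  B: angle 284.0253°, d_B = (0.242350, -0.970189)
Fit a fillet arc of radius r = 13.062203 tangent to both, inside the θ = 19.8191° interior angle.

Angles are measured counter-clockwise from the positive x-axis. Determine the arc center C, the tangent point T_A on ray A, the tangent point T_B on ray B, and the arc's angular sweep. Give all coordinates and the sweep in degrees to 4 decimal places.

bisector direction at 274.1158° = (0.071772,-0.997421)
center distance |VC| = r/sin(θ/2) = 13.062203/sin(9.9095°) = 75.901871
C = V + |VC|·bis = (29.6709,-65.4957)
T_A = V + ((C−V)·d_A)·d_A = V + 74.7695·d_A = (16.6754,-64.1771)
T_B = V + ((C−V)·d_B)·d_B = V + 74.7695·d_B = (42.3437,-62.3301)
sweep = 180° − θ = 160.1809°

center=(29.6709,-65.4957) T_A=(16.6754,-64.1771) T_B=(42.3437,-62.3301) sweep=160.1809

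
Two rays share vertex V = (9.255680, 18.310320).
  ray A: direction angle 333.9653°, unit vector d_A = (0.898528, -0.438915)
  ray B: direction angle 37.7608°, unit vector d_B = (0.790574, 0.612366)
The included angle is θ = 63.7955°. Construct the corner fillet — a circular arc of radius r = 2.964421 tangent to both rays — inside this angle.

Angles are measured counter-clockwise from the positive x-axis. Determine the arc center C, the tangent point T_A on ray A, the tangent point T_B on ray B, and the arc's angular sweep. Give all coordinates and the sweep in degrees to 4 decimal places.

bisector direction at 5.8631° = (0.994769,0.102151)
center distance |VC| = r/sin(θ/2) = 2.964421/sin(31.8977°) = 5.610131
C = V + |VC|·bis = (14.8365,18.8834)
T_A = V + ((C−V)·d_A)·d_A = V + 4.7630·d_A = (13.5353,16.2198)
T_B = V + ((C−V)·d_B)·d_B = V + 4.7630·d_B = (13.0212,21.2270)
sweep = 180° − θ = 116.2045°

center=(14.8365,18.8834) T_A=(13.5353,16.2198) T_B=(13.0212,21.2270) sweep=116.2045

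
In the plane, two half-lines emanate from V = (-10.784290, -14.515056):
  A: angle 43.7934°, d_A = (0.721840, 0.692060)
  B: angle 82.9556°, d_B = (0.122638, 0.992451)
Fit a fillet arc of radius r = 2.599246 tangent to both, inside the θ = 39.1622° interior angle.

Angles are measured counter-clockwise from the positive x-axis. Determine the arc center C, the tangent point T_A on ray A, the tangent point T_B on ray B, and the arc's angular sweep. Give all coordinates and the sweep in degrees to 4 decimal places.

bisector direction at 63.3745° = (0.448157,0.893955)
center distance |VC| = r/sin(θ/2) = 2.599246/sin(19.5811°) = 7.755684
C = V + |VC|·bis = (-7.3085,-7.5818)
T_A = V + ((C−V)·d_A)·d_A = V + 7.3072·d_A = (-5.5097,-9.4581)
T_B = V + ((C−V)·d_B)·d_B = V + 7.3072·d_B = (-9.8882,-7.2631)
sweep = 180° − θ = 140.8378°

center=(-7.3085,-7.5818) T_A=(-5.5097,-9.4581) T_B=(-9.8882,-7.2631) sweep=140.8378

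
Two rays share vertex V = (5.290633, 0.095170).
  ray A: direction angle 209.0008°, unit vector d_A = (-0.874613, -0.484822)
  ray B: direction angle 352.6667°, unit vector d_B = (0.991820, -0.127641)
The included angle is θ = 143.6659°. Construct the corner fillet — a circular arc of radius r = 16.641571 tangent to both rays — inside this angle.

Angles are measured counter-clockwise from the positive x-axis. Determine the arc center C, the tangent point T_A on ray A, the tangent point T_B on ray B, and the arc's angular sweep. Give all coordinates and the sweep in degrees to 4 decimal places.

center=(8.5827,-17.1073) T_A=(0.5145,-2.5524) T_B=(10.7068,-0.6019) sweep=36.3341

bisector direction at 280.8338° = (0.187960,-0.982177)
center distance |VC| = r/sin(θ/2) = 16.641571/sin(71.8329°) = 17.514650
C = V + |VC|·bis = (8.5827,-17.1073)
T_A = V + ((C−V)·d_A)·d_A = V + 5.4609·d_A = (0.5145,-2.5524)
T_B = V + ((C−V)·d_B)·d_B = V + 5.4609·d_B = (10.7068,-0.6019)
sweep = 180° − θ = 36.3341°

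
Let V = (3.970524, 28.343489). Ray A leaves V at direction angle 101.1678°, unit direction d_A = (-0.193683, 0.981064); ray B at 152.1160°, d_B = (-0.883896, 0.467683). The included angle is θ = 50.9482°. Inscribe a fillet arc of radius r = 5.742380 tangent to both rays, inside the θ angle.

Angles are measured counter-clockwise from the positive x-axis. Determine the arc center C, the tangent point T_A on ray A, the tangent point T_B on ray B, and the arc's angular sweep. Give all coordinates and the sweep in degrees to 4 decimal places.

bisector direction at 126.6419° = (-0.596812,0.802381)
center distance |VC| = r/sin(θ/2) = 5.742380/sin(25.4741°) = 13.351173
C = V + |VC|·bis = (-3.9976,39.0562)
T_A = V + ((C−V)·d_A)·d_A = V + 12.0532·d_A = (1.6360,40.1684)
T_B = V + ((C−V)·d_B)·d_B = V + 12.0532·d_B = (-6.6832,33.9806)
sweep = 180° − θ = 129.0518°

center=(-3.9976,39.0562) T_A=(1.6360,40.1684) T_B=(-6.6832,33.9806) sweep=129.0518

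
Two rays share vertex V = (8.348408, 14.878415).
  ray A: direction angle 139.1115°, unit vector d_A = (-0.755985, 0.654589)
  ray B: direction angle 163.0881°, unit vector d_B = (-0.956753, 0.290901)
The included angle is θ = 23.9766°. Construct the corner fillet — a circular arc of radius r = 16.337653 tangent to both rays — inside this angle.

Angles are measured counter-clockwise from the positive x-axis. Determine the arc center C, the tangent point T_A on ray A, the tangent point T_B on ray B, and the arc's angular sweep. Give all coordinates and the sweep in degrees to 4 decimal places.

center=(-60.5114,52.8914) T_A=(-49.8170,65.2424) T_B=(-65.2641,37.2603) sweep=156.0234

bisector direction at 151.0998° = (-0.875463,0.483285)
center distance |VC| = r/sin(θ/2) = 16.337653/sin(11.9883°) = 78.655337
C = V + |VC|·bis = (-60.5114,52.8914)
T_A = V + ((C−V)·d_A)·d_A = V + 76.9399·d_A = (-49.8170,65.2424)
T_B = V + ((C−V)·d_B)·d_B = V + 76.9399·d_B = (-65.2641,37.2603)
sweep = 180° − θ = 156.0234°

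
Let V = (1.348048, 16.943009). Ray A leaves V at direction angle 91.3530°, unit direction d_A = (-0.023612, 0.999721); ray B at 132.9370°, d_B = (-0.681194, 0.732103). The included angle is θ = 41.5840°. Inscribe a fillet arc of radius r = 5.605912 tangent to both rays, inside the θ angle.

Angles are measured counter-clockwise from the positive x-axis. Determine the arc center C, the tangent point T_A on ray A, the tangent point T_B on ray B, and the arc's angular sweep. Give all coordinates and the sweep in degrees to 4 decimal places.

bisector direction at 112.1450° = (-0.376952,0.926233)
center distance |VC| = r/sin(θ/2) = 5.605912/sin(20.7920°) = 15.792350
C = V + |VC|·bis = (-4.6049,31.5704)
T_A = V + ((C−V)·d_A)·d_A = V + 14.7639·d_A = (0.9994,31.7028)
T_B = V + ((C−V)·d_B)·d_B = V + 14.7639·d_B = (-8.7090,27.7517)
sweep = 180° − θ = 138.4160°

center=(-4.6049,31.5704) T_A=(0.9994,31.7028) T_B=(-8.7090,27.7517) sweep=138.4160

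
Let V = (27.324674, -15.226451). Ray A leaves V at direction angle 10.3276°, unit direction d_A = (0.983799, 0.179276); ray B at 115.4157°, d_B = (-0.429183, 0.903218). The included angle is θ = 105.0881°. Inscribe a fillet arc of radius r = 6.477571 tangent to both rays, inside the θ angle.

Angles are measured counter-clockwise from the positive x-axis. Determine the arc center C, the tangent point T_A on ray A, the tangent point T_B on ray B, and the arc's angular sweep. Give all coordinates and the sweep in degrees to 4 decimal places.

center=(31.0455,-7.9642) T_A=(32.2068,-14.3368) T_B=(25.1949,-10.7442) sweep=74.9119

bisector direction at 62.8716° = (0.455985,0.889987)
center distance |VC| = r/sin(θ/2) = 6.477571/sin(52.5440°) = 8.159988
C = V + |VC|·bis = (31.0455,-7.9642)
T_A = V + ((C−V)·d_A)·d_A = V + 4.9625·d_A = (32.2068,-14.3368)
T_B = V + ((C−V)·d_B)·d_B = V + 4.9625·d_B = (25.1949,-10.7442)
sweep = 180° − θ = 74.9119°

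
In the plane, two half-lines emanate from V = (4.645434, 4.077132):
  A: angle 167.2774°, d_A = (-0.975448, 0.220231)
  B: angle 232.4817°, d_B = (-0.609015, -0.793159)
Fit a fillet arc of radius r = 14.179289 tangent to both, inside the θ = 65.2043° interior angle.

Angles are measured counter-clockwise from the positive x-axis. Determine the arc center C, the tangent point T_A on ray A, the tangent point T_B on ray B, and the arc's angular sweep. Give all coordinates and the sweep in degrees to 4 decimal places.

bisector direction at 199.8796° = (-0.940410,-0.340044)
center distance |VC| = r/sin(θ/2) = 14.179289/sin(32.6022°) = 26.316306
C = V + |VC|·bis = (-20.1027,-4.8716)
T_A = V + ((C−V)·d_A)·d_A = V + 22.1697·d_A = (-16.9800,8.9596)
T_B = V + ((C−V)·d_B)·d_B = V + 22.1697·d_B = (-8.8562,-13.5070)
sweep = 180° − θ = 114.7957°

center=(-20.1027,-4.8716) T_A=(-16.9800,8.9596) T_B=(-8.8562,-13.5070) sweep=114.7957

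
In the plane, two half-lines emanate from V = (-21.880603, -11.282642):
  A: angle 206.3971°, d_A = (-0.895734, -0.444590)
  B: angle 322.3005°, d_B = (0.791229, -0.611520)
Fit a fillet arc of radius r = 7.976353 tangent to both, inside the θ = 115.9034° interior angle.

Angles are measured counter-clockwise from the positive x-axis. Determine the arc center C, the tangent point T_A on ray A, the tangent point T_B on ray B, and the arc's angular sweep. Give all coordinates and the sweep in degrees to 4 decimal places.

bisector direction at 264.3488° = (-0.098472,-0.995140)
center distance |VC| = r/sin(θ/2) = 7.976353/sin(57.9517°) = 9.410504
C = V + |VC|·bis = (-22.8073,-20.6474)
T_A = V + ((C−V)·d_A)·d_A = V + 4.9935·d_A = (-26.3535,-13.5027)
T_B = V + ((C−V)·d_B)·d_B = V + 4.9935·d_B = (-17.9296,-14.3363)
sweep = 180° − θ = 64.0966°

center=(-22.8073,-20.6474) T_A=(-26.3535,-13.5027) T_B=(-17.9296,-14.3363) sweep=64.0966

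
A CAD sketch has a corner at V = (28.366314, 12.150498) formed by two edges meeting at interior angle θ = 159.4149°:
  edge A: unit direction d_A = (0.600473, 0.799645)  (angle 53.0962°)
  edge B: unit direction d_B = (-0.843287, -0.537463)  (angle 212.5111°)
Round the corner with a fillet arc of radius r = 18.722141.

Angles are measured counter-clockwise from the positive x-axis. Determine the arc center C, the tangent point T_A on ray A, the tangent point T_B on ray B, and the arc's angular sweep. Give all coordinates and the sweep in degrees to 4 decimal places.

bisector direction at 132.8037° = (-0.679488,0.733687)
center distance |VC| = r/sin(θ/2) = 18.722141/sin(79.7074°) = 19.028340
C = V + |VC|·bis = (15.4368,26.1113)
T_A = V + ((C−V)·d_A)·d_A = V + 3.3999·d_A = (30.4078,14.8692)
T_B = V + ((C−V)·d_B)·d_B = V + 3.3999·d_B = (25.4992,10.3232)
sweep = 180° − θ = 20.5851°

center=(15.4368,26.1113) T_A=(30.4078,14.8692) T_B=(25.4992,10.3232) sweep=20.5851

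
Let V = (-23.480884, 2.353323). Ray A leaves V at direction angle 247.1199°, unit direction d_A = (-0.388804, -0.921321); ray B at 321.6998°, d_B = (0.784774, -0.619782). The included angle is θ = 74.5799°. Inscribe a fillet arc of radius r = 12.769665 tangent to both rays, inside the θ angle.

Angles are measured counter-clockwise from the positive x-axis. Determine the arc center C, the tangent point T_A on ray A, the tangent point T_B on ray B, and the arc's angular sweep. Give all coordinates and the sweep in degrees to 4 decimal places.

center=(-18.2357,-18.0609) T_A=(-30.0006,-13.0960) T_B=(-10.3213,-8.0396) sweep=105.4201

bisector direction at 284.4099° = (0.248856,-0.968540)
center distance |VC| = r/sin(θ/2) = 12.769665/sin(37.2899°) = 21.077311
C = V + |VC|·bis = (-18.2357,-18.0609)
T_A = V + ((C−V)·d_A)·d_A = V + 16.7687·d_A = (-30.0006,-13.0960)
T_B = V + ((C−V)·d_B)·d_B = V + 16.7687·d_B = (-10.3213,-8.0396)
sweep = 180° − θ = 105.4201°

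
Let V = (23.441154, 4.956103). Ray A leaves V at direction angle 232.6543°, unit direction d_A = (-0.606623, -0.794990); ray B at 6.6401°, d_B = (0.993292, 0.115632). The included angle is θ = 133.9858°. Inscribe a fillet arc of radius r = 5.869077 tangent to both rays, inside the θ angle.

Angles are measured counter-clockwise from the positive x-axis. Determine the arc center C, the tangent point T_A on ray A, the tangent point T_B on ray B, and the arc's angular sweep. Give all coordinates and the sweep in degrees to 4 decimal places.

center=(26.5952,-0.5854) T_A=(21.9294,2.9749) T_B=(25.9166,5.2443) sweep=46.0142

bisector direction at 299.6472° = (0.494658,-0.869088)
center distance |VC| = r/sin(θ/2) = 5.869077/sin(66.9929°) = 6.376268
C = V + |VC|·bis = (26.5952,-0.5854)
T_A = V + ((C−V)·d_A)·d_A = V + 2.4921·d_A = (21.9294,2.9749)
T_B = V + ((C−V)·d_B)·d_B = V + 2.4921·d_B = (25.9166,5.2443)
sweep = 180° − θ = 46.0142°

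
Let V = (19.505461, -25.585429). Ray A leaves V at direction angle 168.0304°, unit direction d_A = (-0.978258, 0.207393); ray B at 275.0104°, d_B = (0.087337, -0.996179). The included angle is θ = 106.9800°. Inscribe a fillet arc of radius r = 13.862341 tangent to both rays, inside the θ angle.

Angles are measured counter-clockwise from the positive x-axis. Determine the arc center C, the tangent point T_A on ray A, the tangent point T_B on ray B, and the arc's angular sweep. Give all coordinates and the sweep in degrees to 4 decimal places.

bisector direction at 221.5204° = (-0.748720,-0.662887)
center distance |VC| = r/sin(θ/2) = 13.862341/sin(53.4900°) = 17.247015
C = V + |VC|·bis = (6.5923,-37.0182)
T_A = V + ((C−V)·d_A)·d_A = V + 10.2613·d_A = (9.4672,-23.4573)
T_B = V + ((C−V)·d_B)·d_B = V + 10.2613·d_B = (20.4017,-35.8076)
sweep = 180° − θ = 73.0200°

center=(6.5923,-37.0182) T_A=(9.4672,-23.4573) T_B=(20.4017,-35.8076) sweep=73.0200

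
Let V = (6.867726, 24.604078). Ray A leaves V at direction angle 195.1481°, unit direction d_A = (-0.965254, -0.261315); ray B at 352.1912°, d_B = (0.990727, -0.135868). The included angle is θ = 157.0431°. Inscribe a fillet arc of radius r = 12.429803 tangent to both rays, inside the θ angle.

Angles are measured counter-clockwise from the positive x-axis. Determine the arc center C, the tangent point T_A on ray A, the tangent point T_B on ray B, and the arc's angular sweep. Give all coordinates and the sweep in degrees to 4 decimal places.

bisector direction at 273.6696° = (0.064004,-0.997950)
center distance |VC| = r/sin(θ/2) = 12.429803/sin(78.5216°) = 12.683477
C = V + |VC|·bis = (7.6795,11.9466)
T_A = V + ((C−V)·d_A)·d_A = V + 2.5240·d_A = (4.4314,23.9445)
T_B = V + ((C−V)·d_B)·d_B = V + 2.5240·d_B = (9.3683,24.2611)
sweep = 180° − θ = 22.9569°

center=(7.6795,11.9466) T_A=(4.4314,23.9445) T_B=(9.3683,24.2611) sweep=22.9569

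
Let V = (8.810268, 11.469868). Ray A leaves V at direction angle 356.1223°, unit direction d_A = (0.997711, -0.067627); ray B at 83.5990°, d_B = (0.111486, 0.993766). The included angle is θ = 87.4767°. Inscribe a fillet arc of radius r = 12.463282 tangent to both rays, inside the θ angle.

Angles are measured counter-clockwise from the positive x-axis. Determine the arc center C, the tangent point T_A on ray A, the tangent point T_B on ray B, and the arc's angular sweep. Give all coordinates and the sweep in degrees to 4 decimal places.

bisector direction at 39.8607° = (0.767606,0.640923)
center distance |VC| = r/sin(θ/2) = 12.463282/sin(43.7383°) = 18.027035
C = V + |VC|·bis = (22.6479,23.0238)
T_A = V + ((C−V)·d_A)·d_A = V + 13.0246·d_A = (21.8051,10.5891)
T_B = V + ((C−V)·d_B)·d_B = V + 13.0246·d_B = (10.2623,24.4133)
sweep = 180° − θ = 92.5233°

center=(22.6479,23.0238) T_A=(21.8051,10.5891) T_B=(10.2623,24.4133) sweep=92.5233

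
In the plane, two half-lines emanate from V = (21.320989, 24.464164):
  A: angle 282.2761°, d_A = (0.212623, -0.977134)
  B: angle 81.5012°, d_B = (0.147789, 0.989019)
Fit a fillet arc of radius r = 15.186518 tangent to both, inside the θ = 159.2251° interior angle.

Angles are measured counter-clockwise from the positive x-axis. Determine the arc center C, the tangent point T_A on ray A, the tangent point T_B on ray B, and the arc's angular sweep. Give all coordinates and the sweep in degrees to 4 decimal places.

center=(36.7522,24.9730) T_A=(21.9129,21.7440) T_B=(21.7324,27.2174) sweep=20.7749

bisector direction at 1.8886° = (0.999457,0.032957)
center distance |VC| = r/sin(θ/2) = 15.186518/sin(79.6125°) = 15.439557
C = V + |VC|·bis = (36.7522,24.9730)
T_A = V + ((C−V)·d_A)·d_A = V + 2.7838·d_A = (21.9129,21.7440)
T_B = V + ((C−V)·d_B)·d_B = V + 2.7838·d_B = (21.7324,27.2174)
sweep = 180° − θ = 20.7749°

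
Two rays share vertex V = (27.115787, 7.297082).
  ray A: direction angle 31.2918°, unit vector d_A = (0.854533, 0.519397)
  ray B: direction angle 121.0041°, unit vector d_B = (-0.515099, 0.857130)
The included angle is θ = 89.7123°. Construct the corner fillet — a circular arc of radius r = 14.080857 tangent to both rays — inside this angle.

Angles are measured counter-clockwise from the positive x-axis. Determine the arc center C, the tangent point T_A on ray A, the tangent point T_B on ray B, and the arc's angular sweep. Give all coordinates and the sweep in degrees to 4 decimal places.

center=(31.8954,26.6800) T_A=(39.2089,14.6475) T_B=(19.8262,19.4270) sweep=90.2877

bisector direction at 76.1480° = (0.239416,0.970917)
center distance |VC| = r/sin(θ/2) = 14.080857/sin(44.8561°) = 19.963523
C = V + |VC|·bis = (31.8954,26.6800)
T_A = V + ((C−V)·d_A)·d_A = V + 14.1517·d_A = (39.2089,14.6475)
T_B = V + ((C−V)·d_B)·d_B = V + 14.1517·d_B = (19.8262,19.4270)
sweep = 180° − θ = 90.2877°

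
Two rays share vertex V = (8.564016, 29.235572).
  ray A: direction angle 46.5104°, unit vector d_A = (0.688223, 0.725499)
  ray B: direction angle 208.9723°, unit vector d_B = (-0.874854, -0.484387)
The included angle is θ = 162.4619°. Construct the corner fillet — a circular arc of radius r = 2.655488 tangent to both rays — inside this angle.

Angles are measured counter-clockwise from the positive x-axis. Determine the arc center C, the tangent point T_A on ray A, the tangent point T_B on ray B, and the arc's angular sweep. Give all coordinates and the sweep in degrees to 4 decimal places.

center=(6.9194,31.3603) T_A=(8.8459,29.5328) T_B=(8.2057,29.0372) sweep=17.5381

bisector direction at 127.7414° = (-0.612098,0.790782)
center distance |VC| = r/sin(θ/2) = 2.655488/sin(81.2310°) = 2.686895
C = V + |VC|·bis = (6.9194,31.3603)
T_A = V + ((C−V)·d_A)·d_A = V + 0.4096·d_A = (8.8459,29.5328)
T_B = V + ((C−V)·d_B)·d_B = V + 0.4096·d_B = (8.2057,29.0372)
sweep = 180° − θ = 17.5381°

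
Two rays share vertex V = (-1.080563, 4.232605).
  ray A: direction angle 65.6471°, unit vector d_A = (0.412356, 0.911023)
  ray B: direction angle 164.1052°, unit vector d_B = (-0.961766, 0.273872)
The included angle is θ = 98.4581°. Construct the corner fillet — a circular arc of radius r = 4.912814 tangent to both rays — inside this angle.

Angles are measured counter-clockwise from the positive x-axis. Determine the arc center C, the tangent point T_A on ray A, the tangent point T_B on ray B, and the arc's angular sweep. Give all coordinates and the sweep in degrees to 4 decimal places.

center=(-3.8094,10.1178) T_A=(0.6663,8.0920) T_B=(-5.1549,5.3928) sweep=81.5419

bisector direction at 114.8761° = (-0.420658,0.907219)
center distance |VC| = r/sin(θ/2) = 4.912814/sin(49.2291°) = 6.487051
C = V + |VC|·bis = (-3.8094,10.1178)
T_A = V + ((C−V)·d_A)·d_A = V + 4.2363·d_A = (0.6663,8.0920)
T_B = V + ((C−V)·d_B)·d_B = V + 4.2363·d_B = (-5.1549,5.3928)
sweep = 180° − θ = 81.5419°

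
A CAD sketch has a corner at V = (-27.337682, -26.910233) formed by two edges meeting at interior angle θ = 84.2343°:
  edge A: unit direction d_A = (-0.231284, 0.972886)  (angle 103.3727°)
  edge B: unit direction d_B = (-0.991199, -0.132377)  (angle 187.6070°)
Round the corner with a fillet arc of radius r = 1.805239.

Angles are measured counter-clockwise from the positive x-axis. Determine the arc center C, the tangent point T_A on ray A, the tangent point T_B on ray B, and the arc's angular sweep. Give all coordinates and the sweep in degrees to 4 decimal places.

bisector direction at 145.4898° = (-0.824026,0.566552)
center distance |VC| = r/sin(θ/2) = 1.805239/sin(42.1172°) = 2.691780
C = V + |VC|·bis = (-29.5558,-25.3852)
T_A = V + ((C−V)·d_A)·d_A = V + 1.9967·d_A = (-27.7995,-24.9677)
T_B = V + ((C−V)·d_B)·d_B = V + 1.9967·d_B = (-29.3168,-27.1746)
sweep = 180° − θ = 95.7657°

center=(-29.5558,-25.3852) T_A=(-27.7995,-24.9677) T_B=(-29.3168,-27.1746) sweep=95.7657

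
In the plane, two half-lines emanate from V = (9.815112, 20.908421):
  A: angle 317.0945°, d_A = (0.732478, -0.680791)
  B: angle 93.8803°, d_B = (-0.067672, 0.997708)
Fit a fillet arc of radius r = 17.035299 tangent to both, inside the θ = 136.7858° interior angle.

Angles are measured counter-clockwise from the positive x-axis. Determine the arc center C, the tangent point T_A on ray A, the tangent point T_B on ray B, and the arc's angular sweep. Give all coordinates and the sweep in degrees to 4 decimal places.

center=(26.3548,28.7930) T_A=(14.7573,16.3150) T_B=(9.3585,27.6401) sweep=43.2142

bisector direction at 25.4874° = (0.902680,0.430313)
center distance |VC| = r/sin(θ/2) = 17.035299/sin(68.3929°) = 18.322828
C = V + |VC|·bis = (26.3548,28.7930)
T_A = V + ((C−V)·d_A)·d_A = V + 6.7472·d_A = (14.7573,16.3150)
T_B = V + ((C−V)·d_B)·d_B = V + 6.7472·d_B = (9.3585,27.6401)
sweep = 180° − θ = 43.2142°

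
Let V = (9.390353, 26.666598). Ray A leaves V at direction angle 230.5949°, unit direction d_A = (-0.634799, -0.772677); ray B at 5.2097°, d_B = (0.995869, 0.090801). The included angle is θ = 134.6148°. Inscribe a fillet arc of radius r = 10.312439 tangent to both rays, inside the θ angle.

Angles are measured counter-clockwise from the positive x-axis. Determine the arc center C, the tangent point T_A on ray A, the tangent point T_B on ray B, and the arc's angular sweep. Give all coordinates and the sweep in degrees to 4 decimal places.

center=(14.6211,16.7883) T_A=(6.6530,23.3346) T_B=(13.6848,27.0582) sweep=45.3852

bisector direction at 297.9023° = (0.467965,-0.883747)
center distance |VC| = r/sin(θ/2) = 10.312439/sin(67.3074°) = 11.177730
C = V + |VC|·bis = (14.6211,16.7883)
T_A = V + ((C−V)·d_A)·d_A = V + 4.3122·d_A = (6.6530,23.3346)
T_B = V + ((C−V)·d_B)·d_B = V + 4.3122·d_B = (13.6848,27.0582)
sweep = 180° − θ = 45.3852°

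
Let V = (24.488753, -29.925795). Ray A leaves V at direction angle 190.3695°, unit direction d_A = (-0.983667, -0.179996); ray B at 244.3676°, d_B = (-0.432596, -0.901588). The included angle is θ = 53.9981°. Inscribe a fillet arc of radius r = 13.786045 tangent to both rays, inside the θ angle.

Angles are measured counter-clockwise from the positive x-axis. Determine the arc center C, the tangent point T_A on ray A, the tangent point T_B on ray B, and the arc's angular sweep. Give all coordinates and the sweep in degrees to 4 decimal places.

center=(0.3544,-48.3570) T_A=(-2.1271,-34.7961) T_B=(12.7837,-54.3207) sweep=126.0019

bisector direction at 217.3685° = (-0.794748,-0.606940)
center distance |VC| = r/sin(θ/2) = 13.786045/sin(26.9991°) = 30.367362
C = V + |VC|·bis = (0.3544,-48.3570)
T_A = V + ((C−V)·d_A)·d_A = V + 27.0577·d_A = (-2.1271,-34.7961)
T_B = V + ((C−V)·d_B)·d_B = V + 27.0577·d_B = (12.7837,-54.3207)
sweep = 180° − θ = 126.0019°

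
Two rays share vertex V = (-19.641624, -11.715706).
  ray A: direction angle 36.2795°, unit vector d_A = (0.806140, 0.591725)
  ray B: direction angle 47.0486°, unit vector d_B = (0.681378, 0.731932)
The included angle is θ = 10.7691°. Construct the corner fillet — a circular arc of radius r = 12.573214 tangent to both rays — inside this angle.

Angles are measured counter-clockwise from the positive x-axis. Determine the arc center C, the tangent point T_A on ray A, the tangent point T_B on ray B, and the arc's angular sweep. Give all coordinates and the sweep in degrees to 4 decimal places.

bisector direction at 41.6640° = (0.747055,0.664762)
center distance |VC| = r/sin(θ/2) = 12.573214/sin(5.3845°) = 133.985866
C = V + |VC|·bis = (80.4532,77.3530)
T_A = V + ((C−V)·d_A)·d_A = V + 133.3946·d_A = (87.8931,67.2172)
T_B = V + ((C−V)·d_B)·d_B = V + 133.3946·d_B = (71.2505,85.9201)
sweep = 180° − θ = 169.2309°

center=(80.4532,77.3530) T_A=(87.8931,67.2172) T_B=(71.2505,85.9201) sweep=169.2309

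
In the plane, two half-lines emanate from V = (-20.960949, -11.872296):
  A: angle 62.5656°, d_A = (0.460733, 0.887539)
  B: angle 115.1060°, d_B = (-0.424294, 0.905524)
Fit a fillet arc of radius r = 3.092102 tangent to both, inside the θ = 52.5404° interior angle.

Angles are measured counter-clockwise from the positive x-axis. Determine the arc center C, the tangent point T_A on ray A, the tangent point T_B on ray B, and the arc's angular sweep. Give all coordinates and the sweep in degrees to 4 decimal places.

bisector direction at 88.8358° = (0.020318,0.999794)
center distance |VC| = r/sin(θ/2) = 3.092102/sin(26.2702°) = 6.986146
C = V + |VC|·bis = (-20.8190,-4.8876)
T_A = V + ((C−V)·d_A)·d_A = V + 6.2646·d_A = (-18.0746,-6.3122)
T_B = V + ((C−V)·d_B)·d_B = V + 6.2646·d_B = (-23.6190,-6.1996)
sweep = 180° − θ = 127.4596°

center=(-20.8190,-4.8876) T_A=(-18.0746,-6.3122) T_B=(-23.6190,-6.1996) sweep=127.4596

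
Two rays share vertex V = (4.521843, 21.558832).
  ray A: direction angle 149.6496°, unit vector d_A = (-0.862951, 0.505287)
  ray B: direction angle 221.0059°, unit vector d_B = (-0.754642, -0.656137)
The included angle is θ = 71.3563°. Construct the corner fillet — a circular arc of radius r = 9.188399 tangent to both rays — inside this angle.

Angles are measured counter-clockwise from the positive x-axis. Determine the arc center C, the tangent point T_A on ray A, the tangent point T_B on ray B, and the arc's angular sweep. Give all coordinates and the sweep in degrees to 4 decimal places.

center=(-11.1644,20.0960) T_A=(-6.5216,28.0251) T_B=(-5.1355,13.1620) sweep=108.6437

bisector direction at 185.3278° = (-0.995680,-0.092853)
center distance |VC| = r/sin(θ/2) = 9.188399/sin(35.6782°) = 15.754292
C = V + |VC|·bis = (-11.1644,20.0960)
T_A = V + ((C−V)·d_A)·d_A = V + 12.7973·d_A = (-6.5216,28.0251)
T_B = V + ((C−V)·d_B)·d_B = V + 12.7973·d_B = (-5.1355,13.1620)
sweep = 180° − θ = 108.6437°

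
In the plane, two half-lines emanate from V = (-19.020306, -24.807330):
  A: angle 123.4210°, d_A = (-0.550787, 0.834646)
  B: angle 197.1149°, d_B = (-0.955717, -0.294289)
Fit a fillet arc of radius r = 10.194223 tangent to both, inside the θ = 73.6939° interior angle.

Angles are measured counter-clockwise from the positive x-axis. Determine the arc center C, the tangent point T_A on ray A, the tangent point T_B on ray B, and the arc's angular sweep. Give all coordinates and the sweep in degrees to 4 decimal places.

bisector direction at 160.2680° = (-0.941282,0.337622)
center distance |VC| = r/sin(θ/2) = 10.194223/sin(36.8469°) = 16.999451
C = V + |VC|·bis = (-35.0216,-19.0679)
T_A = V + ((C−V)·d_A)·d_A = V + 13.6036·d_A = (-26.5130,-13.4531)
T_B = V + ((C−V)·d_B)·d_B = V + 13.6036·d_B = (-32.0215,-28.8107)
sweep = 180° − θ = 106.3061°

center=(-35.0216,-19.0679) T_A=(-26.5130,-13.4531) T_B=(-32.0215,-28.8107) sweep=106.3061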